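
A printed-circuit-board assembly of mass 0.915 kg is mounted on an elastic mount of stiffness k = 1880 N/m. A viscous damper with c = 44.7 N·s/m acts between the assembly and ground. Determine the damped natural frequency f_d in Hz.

ω_n = √(k/m) = √(1880/0.915) = 45.33 rad/s.
Critical damping c_c = 2√(k·m) = 2√(1880 × 0.915) = 82.95 N·s/m, so ζ = c/c_c = 44.7/82.95 = 0.5389.
ω_d = ω_n√(1 − ζ²) = 45.33 × √(1 − 0.290) = 38.18 rad/s.
f_d = ω_d/(2π) = 6.077 Hz.

6.08 Hz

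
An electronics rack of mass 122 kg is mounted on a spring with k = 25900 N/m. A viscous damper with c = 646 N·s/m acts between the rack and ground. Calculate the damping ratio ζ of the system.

0.182

ω_n = √(k/m) = √(25900/122) = 14.57 rad/s.
Critical damping c_c = 2√(k·m) = 2√(25900 × 122) = 3555 N·s/m, so ζ = c/c_c = 646/3555 = 0.1817.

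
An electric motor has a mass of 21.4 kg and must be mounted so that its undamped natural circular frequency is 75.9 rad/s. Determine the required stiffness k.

123000 N/m

k = m·ω_n² = 21.4 × 75.90² = 21.4 × 5761 = 123300 N/m.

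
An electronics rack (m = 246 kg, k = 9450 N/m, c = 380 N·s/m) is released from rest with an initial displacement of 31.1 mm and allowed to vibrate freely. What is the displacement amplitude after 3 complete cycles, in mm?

2.91 mm

ζ = c/(2√(km)) = 380/(2√(9450 × 246)) = 380/3049 = 0.1246.
Logarithmic decrement δ = 2πζ/√(1 − ζ²) = 2π × 0.1246/√(1 − 0.0155) = 0.7891.
After n cycles, x_n/x₀ = e^(−nδ), so x_3 = 31.1 × e^(−3 × 0.7891) = 31.1 × 0.09373 = 2.915 mm.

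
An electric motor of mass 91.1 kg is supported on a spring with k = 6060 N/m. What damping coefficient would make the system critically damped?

1490 N·s/m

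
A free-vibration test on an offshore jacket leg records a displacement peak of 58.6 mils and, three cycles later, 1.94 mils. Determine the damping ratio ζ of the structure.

0.178

Logarithmic decrement δ = (1/n)·ln(x₀/x_n) = (1/3)·ln(58.6/1.94) = (1/3)·ln(30.21) = 1.136.
ζ = δ/√(4π² + δ²) = 1.136/√(39.48 + 1.29) = 1.136/6.385 = 0.1779.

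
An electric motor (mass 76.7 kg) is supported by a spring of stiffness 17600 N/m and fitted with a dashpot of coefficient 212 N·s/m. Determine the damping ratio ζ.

0.0912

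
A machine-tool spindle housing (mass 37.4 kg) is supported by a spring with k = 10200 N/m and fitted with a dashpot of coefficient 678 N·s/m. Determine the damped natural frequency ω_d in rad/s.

ω_n = √(k/m) = √(10200/37.4) = 16.51 rad/s.
Critical damping c_c = 2√(k·m) = 2√(10200 × 37.4) = 1235 N·s/m, so ζ = c/c_c = 678/1235 = 0.5489.
ω_d = ω_n√(1 − ζ²) = 16.51 × √(1 − 0.301) = 13.80 rad/s.

13.8 rad/s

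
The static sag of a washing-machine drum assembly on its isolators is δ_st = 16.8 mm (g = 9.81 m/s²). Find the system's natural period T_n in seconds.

ω_n = √(g/δ_st) = √(9.81/0.0168) = √583.9 = 24.16 rad/s.
T_n = 2π/ω_n = 6.283/24.16 = 0.2600 s.

0.260 s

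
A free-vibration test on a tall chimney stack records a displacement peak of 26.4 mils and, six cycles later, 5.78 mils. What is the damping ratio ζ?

0.0403

Logarithmic decrement δ = (1/n)·ln(x₀/x_n) = (1/6)·ln(26.4/5.78) = (1/6)·ln(4.567) = 0.2532.
ζ = δ/√(4π² + δ²) = 0.2532/√(39.48 + 0.0641) = 0.2532/6.288 = 0.04026.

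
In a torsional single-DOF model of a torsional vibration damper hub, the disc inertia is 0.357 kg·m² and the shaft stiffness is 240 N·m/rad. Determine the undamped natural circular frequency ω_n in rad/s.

ω_n = √(k_t/J) = √(240/0.357) = √672.3 = 25.93 rad/s.

25.9 rad/s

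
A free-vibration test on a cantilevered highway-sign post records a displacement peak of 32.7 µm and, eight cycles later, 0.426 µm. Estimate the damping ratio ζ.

0.0860

Logarithmic decrement δ = (1/n)·ln(x₀/x_n) = (1/8)·ln(32.7/0.426) = (1/8)·ln(76.76) = 0.5426.
ζ = δ/√(4π² + δ²) = 0.5426/√(39.48 + 0.294) = 0.5426/6.307 = 0.08604.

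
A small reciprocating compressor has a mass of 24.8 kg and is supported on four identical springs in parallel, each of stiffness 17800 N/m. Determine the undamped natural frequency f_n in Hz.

Parallel springs add: k_eq = 4 × 17800 = 71200 N/m.
ω_n = √(k_eq/m) = √(71200/24.8) = √2871 = 53.58 rad/s.
f_n = ω_n/(2π) = 53.58/6.283 = 8.528 Hz.

8.53 Hz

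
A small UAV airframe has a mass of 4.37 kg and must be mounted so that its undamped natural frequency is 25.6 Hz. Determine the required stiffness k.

113000 N/m

ω_n = 2πf_n = 2π × 25.6 = 160.8 rad/s.
k = m·ω_n² = 4.37 × 160.8² = 4.37 × 25870 = 113100 N/m.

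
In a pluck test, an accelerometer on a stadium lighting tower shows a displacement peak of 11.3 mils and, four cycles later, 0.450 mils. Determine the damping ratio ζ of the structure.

Logarithmic decrement δ = (1/n)·ln(x₀/x_n) = (1/4)·ln(11.3/0.450) = (1/4)·ln(25.11) = 0.8058.
ζ = δ/√(4π² + δ²) = 0.8058/√(39.48 + 0.649) = 0.8058/6.335 = 0.1272.

0.127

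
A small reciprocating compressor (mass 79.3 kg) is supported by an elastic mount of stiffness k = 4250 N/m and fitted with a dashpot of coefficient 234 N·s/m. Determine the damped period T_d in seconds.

ω_n = √(k/m) = √(4250/79.3) = 7.321 rad/s.
Critical damping c_c = 2√(k·m) = 2√(4250 × 79.3) = 1161 N·s/m, so ζ = c/c_c = 234/1161 = 0.2015.
ω_d = ω_n√(1 − ζ²) = 7.321 × √(1 − 0.0406) = 7.171 rad/s.
T_d = 2π/ω_d = 0.8762 s.

0.876 s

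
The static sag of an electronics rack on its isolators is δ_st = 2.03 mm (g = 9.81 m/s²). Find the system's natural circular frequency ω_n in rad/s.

ω_n = √(g/δ_st) = √(9.81/0.00203) = √4833 = 69.52 rad/s.

69.5 rad/s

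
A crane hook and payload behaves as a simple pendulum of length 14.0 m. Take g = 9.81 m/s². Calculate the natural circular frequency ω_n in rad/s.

For a simple pendulum ω_n = √(g/L) = √(9.81/14.0) = √0.7007 = 0.8371 rad/s.

0.837 rad/s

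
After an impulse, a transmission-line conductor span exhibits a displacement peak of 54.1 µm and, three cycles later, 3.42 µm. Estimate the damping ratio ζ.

Logarithmic decrement δ = (1/n)·ln(x₀/x_n) = (1/3)·ln(54.1/3.42) = (1/3)·ln(15.82) = 0.9204.
ζ = δ/√(4π² + δ²) = 0.9204/√(39.48 + 0.847) = 0.9204/6.350 = 0.1449.

0.145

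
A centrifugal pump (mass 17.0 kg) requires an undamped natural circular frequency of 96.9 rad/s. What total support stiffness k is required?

160000 N/m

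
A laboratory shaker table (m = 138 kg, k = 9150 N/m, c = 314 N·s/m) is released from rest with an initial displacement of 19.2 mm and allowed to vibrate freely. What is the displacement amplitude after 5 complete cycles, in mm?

0.228 mm

ζ = c/(2√(km)) = 314/(2√(9150 × 138)) = 314/2247 = 0.1397.
Logarithmic decrement δ = 2πζ/√(1 − ζ²) = 2π × 0.1397/√(1 − 0.0195) = 0.8866.
After n cycles, x_n/x₀ = e^(−nδ), so x_5 = 19.2 × e^(−5 × 0.8866) = 19.2 × 0.01188 = 0.2281 mm.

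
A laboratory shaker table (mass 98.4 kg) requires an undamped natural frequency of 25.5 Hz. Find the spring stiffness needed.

2530000 N/m

ω_n = 2πf_n = 2π × 25.5 = 160.2 rad/s.
k = m·ω_n² = 98.4 × 160.2² = 98.4 × 25670 = 2526000 N/m.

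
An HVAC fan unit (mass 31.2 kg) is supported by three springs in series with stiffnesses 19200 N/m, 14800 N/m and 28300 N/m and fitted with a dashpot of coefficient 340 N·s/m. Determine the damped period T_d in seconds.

0.472 s

Series springs: 1/k_eq = 1/19200 + 1/14800 + 1/28300 = 0.0001550, so k_eq = 6452 N/m.
ω_n = √(k_eq/m) = √(6452/31.2) = 14.38 rad/s.
Critical damping c_c = 2√(k_eq·m) = 2√(6452 × 31.2) = 897.3 N·s/m, so ζ = c/c_c = 340/897.3 = 0.3789.
ω_d = ω_n√(1 − ζ²) = 14.38 × √(1 − 0.144) = 13.31 rad/s.
T_d = 2π/ω_d = 0.4721 s.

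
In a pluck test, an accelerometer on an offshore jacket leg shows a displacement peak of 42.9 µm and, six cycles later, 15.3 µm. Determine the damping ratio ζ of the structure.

0.0273

Logarithmic decrement δ = (1/n)·ln(x₀/x_n) = (1/6)·ln(42.9/15.3) = (1/6)·ln(2.804) = 0.1718.
ζ = δ/√(4π² + δ²) = 0.1718/√(39.48 + 0.0295) = 0.1718/6.286 = 0.02734.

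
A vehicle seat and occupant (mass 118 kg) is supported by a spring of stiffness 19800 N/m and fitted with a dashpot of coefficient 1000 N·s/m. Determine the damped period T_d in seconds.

ω_n = √(k/m) = √(19800/118) = 12.95 rad/s.
Critical damping c_c = 2√(k·m) = 2√(19800 × 118) = 3057 N·s/m, so ζ = c/c_c = 1000/3057 = 0.3271.
ω_d = ω_n√(1 − ζ²) = 12.95 × √(1 − 0.107) = 12.24 rad/s.
T_d = 2π/ω_d = 0.5133 s.

0.513 s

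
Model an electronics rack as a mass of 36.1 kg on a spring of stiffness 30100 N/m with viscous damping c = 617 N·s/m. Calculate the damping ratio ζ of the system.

ω_n = √(k/m) = √(30100/36.1) = 28.88 rad/s.
Critical damping c_c = 2√(k·m) = 2√(30100 × 36.1) = 2085 N·s/m, so ζ = c/c_c = 617/2085 = 0.2959.

0.296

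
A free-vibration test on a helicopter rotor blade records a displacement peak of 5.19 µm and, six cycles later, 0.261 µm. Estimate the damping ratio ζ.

0.0791

Logarithmic decrement δ = (1/n)·ln(x₀/x_n) = (1/6)·ln(5.19/0.261) = (1/6)·ln(19.89) = 0.4983.
ζ = δ/√(4π² + δ²) = 0.4983/√(39.48 + 0.248) = 0.4983/6.303 = 0.07906.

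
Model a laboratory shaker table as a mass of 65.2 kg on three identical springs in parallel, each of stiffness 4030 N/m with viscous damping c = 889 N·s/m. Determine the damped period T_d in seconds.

Parallel springs add: k_eq = 3 × 4030 = 12090 N/m.
ω_n = √(k_eq/m) = √(12090/65.2) = 13.62 rad/s.
Critical damping c_c = 2√(k_eq·m) = 2√(12090 × 65.2) = 1776 N·s/m, so ζ = c/c_c = 889/1776 = 0.5007.
ω_d = ω_n√(1 − ζ²) = 13.62 × √(1 − 0.251) = 11.79 rad/s.
T_d = 2π/ω_d = 0.5330 s.

0.533 s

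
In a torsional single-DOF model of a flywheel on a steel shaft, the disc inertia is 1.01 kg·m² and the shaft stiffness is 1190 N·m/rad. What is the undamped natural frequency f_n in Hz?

5.46 Hz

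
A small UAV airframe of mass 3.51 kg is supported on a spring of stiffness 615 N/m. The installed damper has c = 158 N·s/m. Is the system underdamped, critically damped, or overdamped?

overdamped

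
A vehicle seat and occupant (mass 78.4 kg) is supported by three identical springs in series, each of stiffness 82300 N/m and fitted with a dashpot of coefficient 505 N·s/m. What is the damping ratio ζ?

0.172

Series springs: 1/k_eq = 3/82300, so k_eq = 82300/3 = 27430 N/m.
ω_n = √(k_eq/m) = √(27430/78.4) = 18.71 rad/s.
Critical damping c_c = 2√(k_eq·m) = 2√(27430 × 78.4) = 2933 N·s/m, so ζ = c/c_c = 505/2933 = 0.1722.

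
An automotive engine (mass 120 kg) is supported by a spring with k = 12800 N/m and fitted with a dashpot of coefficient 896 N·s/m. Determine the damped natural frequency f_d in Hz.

1.53 Hz

ω_n = √(k/m) = √(12800/120) = 10.33 rad/s.
Critical damping c_c = 2√(k·m) = 2√(12800 × 120) = 2479 N·s/m, so ζ = c/c_c = 896/2479 = 0.3615.
ω_d = ω_n√(1 − ζ²) = 10.33 × √(1 − 0.131) = 9.630 rad/s.
f_d = ω_d/(2π) = 1.533 Hz.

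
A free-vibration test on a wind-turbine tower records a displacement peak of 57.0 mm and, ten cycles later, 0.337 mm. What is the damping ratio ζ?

0.0814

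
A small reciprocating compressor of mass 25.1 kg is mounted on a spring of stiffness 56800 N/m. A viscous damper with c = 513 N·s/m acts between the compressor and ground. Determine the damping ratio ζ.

ω_n = √(k/m) = √(56800/25.1) = 47.57 rad/s.
Critical damping c_c = 2√(k·m) = 2√(56800 × 25.1) = 2388 N·s/m, so ζ = c/c_c = 513/2388 = 0.2148.

0.215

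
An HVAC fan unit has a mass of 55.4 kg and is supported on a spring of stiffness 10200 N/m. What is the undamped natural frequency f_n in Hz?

2.16 Hz

ω_n = √(k/m) = √(10200/55.4) = √184.1 = 13.57 rad/s.
f_n = ω_n/(2π) = 13.57/6.283 = 2.160 Hz.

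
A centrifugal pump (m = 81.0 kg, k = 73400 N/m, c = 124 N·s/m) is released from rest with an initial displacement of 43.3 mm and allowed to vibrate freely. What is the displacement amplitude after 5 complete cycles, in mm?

19.5 mm

ζ = c/(2√(km)) = 124/(2√(73400 × 81.0)) = 124/4877 = 0.02543.
Logarithmic decrement δ = 2πζ/√(1 − ζ²) = 2π × 0.02543/√(1 − 0.000647) = 0.1598.
After n cycles, x_n/x₀ = e^(−nδ), so x_5 = 43.3 × e^(−5 × 0.1598) = 43.3 × 0.4497 = 19.47 mm.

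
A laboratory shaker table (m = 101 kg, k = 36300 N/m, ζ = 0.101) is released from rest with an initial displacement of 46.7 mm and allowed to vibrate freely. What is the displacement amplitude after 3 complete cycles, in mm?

Logarithmic decrement δ = 2πζ/√(1 − ζ²) = 2π × 0.1010/√(1 − 0.0102) = 0.6379.
After n cycles, x_n/x₀ = e^(−nδ), so x_3 = 46.7 × e^(−3 × 0.6379) = 46.7 × 0.1475 = 6.891 mm.

6.89 mm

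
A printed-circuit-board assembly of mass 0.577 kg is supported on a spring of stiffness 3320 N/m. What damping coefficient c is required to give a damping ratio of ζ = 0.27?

c_c = 2√(k·m) = 2√(3320 × 0.577) = 87.54 N·s/m.
c = ζ·c_c = 0.27 × 87.54 = 23.63 N·s/m.

23.6 N·s/m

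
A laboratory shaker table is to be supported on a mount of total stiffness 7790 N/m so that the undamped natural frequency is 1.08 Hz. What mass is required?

ω_n = 2πf_n = 2π × 1.08 = 6.786 rad/s.
m = k/ω_n² = 7790/6.786² = 7790/46.05 = 169.2 kg.

169 kg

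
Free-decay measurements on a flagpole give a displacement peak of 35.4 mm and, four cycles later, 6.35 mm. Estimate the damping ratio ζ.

0.0682

Logarithmic decrement δ = (1/n)·ln(x₀/x_n) = (1/4)·ln(35.4/6.35) = (1/4)·ln(5.575) = 0.4296.
ζ = δ/√(4π² + δ²) = 0.4296/√(39.48 + 0.185) = 0.4296/6.298 = 0.06821.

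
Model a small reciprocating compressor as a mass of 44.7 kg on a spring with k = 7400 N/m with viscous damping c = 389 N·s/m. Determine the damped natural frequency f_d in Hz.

ω_n = √(k/m) = √(7400/44.7) = 12.87 rad/s.
Critical damping c_c = 2√(k·m) = 2√(7400 × 44.7) = 1150 N·s/m, so ζ = c/c_c = 389/1150 = 0.3382.
ω_d = ω_n√(1 − ζ²) = 12.87 × √(1 − 0.114) = 12.11 rad/s.
f_d = ω_d/(2π) = 1.927 Hz.

1.93 Hz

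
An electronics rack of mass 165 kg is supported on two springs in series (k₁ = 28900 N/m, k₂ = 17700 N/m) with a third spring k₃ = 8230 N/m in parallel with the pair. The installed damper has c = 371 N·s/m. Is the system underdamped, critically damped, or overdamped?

underdamped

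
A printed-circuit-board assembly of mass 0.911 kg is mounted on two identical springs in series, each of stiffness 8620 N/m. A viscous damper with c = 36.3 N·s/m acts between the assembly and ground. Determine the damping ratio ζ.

0.290

Series springs: 1/k_eq = 2/8620, so k_eq = 8620/2 = 4310 N/m.
ω_n = √(k_eq/m) = √(4310/0.911) = 68.78 rad/s.
Critical damping c_c = 2√(k_eq·m) = 2√(4310 × 0.911) = 125.3 N·s/m, so ζ = c/c_c = 36.3/125.3 = 0.2897.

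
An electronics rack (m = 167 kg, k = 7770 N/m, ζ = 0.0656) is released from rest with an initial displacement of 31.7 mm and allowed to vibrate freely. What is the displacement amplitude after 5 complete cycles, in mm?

4.02 mm

Logarithmic decrement δ = 2πζ/√(1 − ζ²) = 2π × 0.06560/√(1 − 0.00430) = 0.4131.
After n cycles, x_n/x₀ = e^(−nδ), so x_5 = 31.7 × e^(−5 × 0.4131) = 31.7 × 0.1268 = 4.019 mm.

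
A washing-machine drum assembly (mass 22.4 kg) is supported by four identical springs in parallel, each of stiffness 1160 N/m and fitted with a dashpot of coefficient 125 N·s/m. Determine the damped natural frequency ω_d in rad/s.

Parallel springs add: k_eq = 4 × 1160 = 4640 N/m.
ω_n = √(k_eq/m) = √(4640/22.4) = 14.39 rad/s.
Critical damping c_c = 2√(k_eq·m) = 2√(4640 × 22.4) = 644.8 N·s/m, so ζ = c/c_c = 125/644.8 = 0.1939.
ω_d = ω_n√(1 − ζ²) = 14.39 × √(1 − 0.0376) = 14.12 rad/s.

14.1 rad/s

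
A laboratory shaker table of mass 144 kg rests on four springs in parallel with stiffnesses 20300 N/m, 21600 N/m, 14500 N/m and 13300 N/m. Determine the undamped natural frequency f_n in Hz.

3.50 Hz

Parallel springs add: k_eq = 20300 + 21600 + 14500 + 13300 = 69700 N/m.
ω_n = √(k_eq/m) = √(69700/144) = √484.0 = 22.00 rad/s.
f_n = ω_n/(2π) = 22.00/6.283 = 3.502 Hz.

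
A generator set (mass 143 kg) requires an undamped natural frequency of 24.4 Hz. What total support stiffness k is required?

ω_n = 2πf_n = 2π × 24.4 = 153.3 rad/s.
k = m·ω_n² = 143 × 153.3² = 143 × 23500 = 3361000 N/m.

3360000 N/m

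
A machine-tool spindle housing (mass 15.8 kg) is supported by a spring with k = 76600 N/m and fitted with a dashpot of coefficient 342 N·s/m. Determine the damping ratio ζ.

0.155

ω_n = √(k/m) = √(76600/15.8) = 69.63 rad/s.
Critical damping c_c = 2√(k·m) = 2√(76600 × 15.8) = 2200 N·s/m, so ζ = c/c_c = 342/2200 = 0.1554.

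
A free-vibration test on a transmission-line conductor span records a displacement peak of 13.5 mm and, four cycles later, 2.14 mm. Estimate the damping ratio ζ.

0.0731

Logarithmic decrement δ = (1/n)·ln(x₀/x_n) = (1/4)·ln(13.5/2.14) = (1/4)·ln(6.308) = 0.4605.
ζ = δ/√(4π² + δ²) = 0.4605/√(39.48 + 0.212) = 0.4605/6.300 = 0.07309.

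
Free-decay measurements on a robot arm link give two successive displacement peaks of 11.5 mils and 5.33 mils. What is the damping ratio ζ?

Logarithmic decrement δ = (1/n)·ln(x₀/x_n) = (1/1)·ln(11.5/5.33) = (1/1)·ln(2.158) = 0.7690.
ζ = δ/√(4π² + δ²) = 0.7690/√(39.48 + 0.591) = 0.7690/6.330 = 0.1215.

0.121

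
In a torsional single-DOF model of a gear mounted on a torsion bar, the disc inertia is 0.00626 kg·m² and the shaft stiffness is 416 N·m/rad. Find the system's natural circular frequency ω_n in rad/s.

258 rad/s

ω_n = √(k_t/J) = √(416/0.00626) = √66450 = 257.8 rad/s.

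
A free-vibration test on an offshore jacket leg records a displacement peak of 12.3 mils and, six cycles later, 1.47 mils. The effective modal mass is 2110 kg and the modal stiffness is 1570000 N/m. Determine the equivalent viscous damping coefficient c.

Logarithmic decrement δ = (1/n)·ln(x₀/x_n) = (1/6)·ln(12.3/1.47) = (1/6)·ln(8.367) = 0.3541.
ζ = δ/√(4π² + δ²) = 0.3541/√(39.48 + 0.125) = 0.3541/6.293 = 0.05626.
c = ζ · 2√(km) = 0.05626 × 2√(1570000 × 2110) = 0.05626 × 115100 = 6476 N·s/m.

6480 N·s/m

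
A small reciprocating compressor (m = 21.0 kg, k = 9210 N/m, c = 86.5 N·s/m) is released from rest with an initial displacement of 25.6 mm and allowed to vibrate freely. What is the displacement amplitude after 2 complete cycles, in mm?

ζ = c/(2√(km)) = 86.5/(2√(9210 × 21.0)) = 86.5/879.6 = 0.09834.
Logarithmic decrement δ = 2πζ/√(1 − ζ²) = 2π × 0.09834/√(1 − 0.00967) = 0.6209.
After n cycles, x_n/x₀ = e^(−nδ), so x_2 = 25.6 × e^(−2 × 0.6209) = 25.6 × 0.2889 = 7.395 mm.

7.39 mm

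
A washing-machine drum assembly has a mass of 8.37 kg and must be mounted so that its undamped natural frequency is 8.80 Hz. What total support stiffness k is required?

ω_n = 2πf_n = 2π × 8.80 = 55.29 rad/s.
k = m·ω_n² = 8.37 × 55.29² = 8.37 × 3057 = 25590 N/m.

25600 N/m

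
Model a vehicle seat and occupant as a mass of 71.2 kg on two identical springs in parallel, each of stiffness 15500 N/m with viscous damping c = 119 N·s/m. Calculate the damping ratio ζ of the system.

0.0400

Parallel springs add: k_eq = 2 × 15500 = 31000 N/m.
ω_n = √(k_eq/m) = √(31000/71.2) = 20.87 rad/s.
Critical damping c_c = 2√(k_eq·m) = 2√(31000 × 71.2) = 2971 N·s/m, so ζ = c/c_c = 119/2971 = 0.04005.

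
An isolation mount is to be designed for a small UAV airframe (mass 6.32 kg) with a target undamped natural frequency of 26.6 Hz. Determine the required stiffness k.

177000 N/m

ω_n = 2πf_n = 2π × 26.6 = 167.1 rad/s.
k = m·ω_n² = 6.32 × 167.1² = 6.32 × 27930 = 176500 N/m.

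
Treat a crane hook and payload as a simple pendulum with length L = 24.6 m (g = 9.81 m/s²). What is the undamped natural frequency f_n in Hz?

For a simple pendulum ω_n = √(g/L) = √(9.81/24.6) = √0.3988 = 0.6315 rad/s.
f_n = ω_n/(2π) = 0.6315/6.283 = 0.1005 Hz.

0.101 Hz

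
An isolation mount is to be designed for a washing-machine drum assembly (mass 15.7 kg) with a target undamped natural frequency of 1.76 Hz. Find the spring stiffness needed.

ω_n = 2πf_n = 2π × 1.76 = 11.06 rad/s.
k = m·ω_n² = 15.7 × 11.06² = 15.7 × 122.3 = 1920 N/m.

1920 N/m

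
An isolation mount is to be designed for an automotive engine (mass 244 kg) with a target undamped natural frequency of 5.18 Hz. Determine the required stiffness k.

258000 N/m

ω_n = 2πf_n = 2π × 5.18 = 32.55 rad/s.
k = m·ω_n² = 244 × 32.55² = 244 × 1059 = 258500 N/m.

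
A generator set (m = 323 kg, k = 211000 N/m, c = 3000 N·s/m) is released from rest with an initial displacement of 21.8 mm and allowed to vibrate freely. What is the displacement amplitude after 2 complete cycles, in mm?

ζ = c/(2√(km)) = 3000/(2√(211000 × 323)) = 3000/16510 = 0.1817.
Logarithmic decrement δ = 2πζ/√(1 − ζ²) = 2π × 0.1817/√(1 − 0.0330) = 1.161.
After n cycles, x_n/x₀ = e^(−nδ), so x_2 = 21.8 × e^(−2 × 1.161) = 21.8 × 0.09808 = 2.138 mm.

2.14 mm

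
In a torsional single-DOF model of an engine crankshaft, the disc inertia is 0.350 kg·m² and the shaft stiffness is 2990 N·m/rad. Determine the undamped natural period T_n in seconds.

ω_n = √(k_t/J) = √(2990/0.350) = √8543 = 92.43 rad/s.
T_n = 2π/ω_n = 6.283/92.43 = 0.06798 s.

0.0680 s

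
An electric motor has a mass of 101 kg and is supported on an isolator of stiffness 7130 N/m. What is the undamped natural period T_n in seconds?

ω_n = √(k/m) = √(7130/101) = √70.59 = 8.402 rad/s.
T_n = 2π/ω_n = 6.283/8.402 = 0.7478 s.

0.748 s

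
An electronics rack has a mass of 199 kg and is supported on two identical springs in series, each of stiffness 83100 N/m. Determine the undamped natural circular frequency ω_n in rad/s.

14.4 rad/s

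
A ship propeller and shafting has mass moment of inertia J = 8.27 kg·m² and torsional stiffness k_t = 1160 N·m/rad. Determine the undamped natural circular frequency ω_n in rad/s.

ω_n = √(k_t/J) = √(1160/8.27) = √140.3 = 11.84 rad/s.

11.8 rad/s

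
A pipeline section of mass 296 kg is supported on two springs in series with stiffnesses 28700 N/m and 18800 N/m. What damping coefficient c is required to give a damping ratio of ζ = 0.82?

Series springs: 1/k_eq = 1/28700 + 1/18800 = 8.803×10^-5, so k_eq = 11360 N/m.
c_c = 2√(k_eq·m) = 2√(11360 × 296) = 3667 N·s/m.
c = ζ·c_c = 0.82 × 3667 = 3007 N·s/m.

3010 N·s/m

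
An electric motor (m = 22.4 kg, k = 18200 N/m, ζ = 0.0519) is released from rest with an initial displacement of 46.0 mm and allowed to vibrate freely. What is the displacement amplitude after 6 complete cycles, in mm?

6.48 mm

Logarithmic decrement δ = 2πζ/√(1 − ζ²) = 2π × 0.05190/√(1 − 0.00269) = 0.3265.
After n cycles, x_n/x₀ = e^(−nδ), so x_6 = 46.0 × e^(−6 × 0.3265) = 46.0 × 0.1410 = 6.485 mm.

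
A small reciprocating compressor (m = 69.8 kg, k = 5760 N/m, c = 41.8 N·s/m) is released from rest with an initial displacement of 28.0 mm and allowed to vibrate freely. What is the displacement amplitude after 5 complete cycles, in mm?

9.94 mm

ζ = c/(2√(km)) = 41.8/(2√(5760 × 69.8)) = 41.8/1268 = 0.03296.
Logarithmic decrement δ = 2πζ/√(1 − ζ²) = 2π × 0.03296/√(1 − 0.00109) = 0.2072.
After n cycles, x_n/x₀ = e^(−nδ), so x_5 = 28.0 × e^(−5 × 0.2072) = 28.0 × 0.3548 = 9.936 mm.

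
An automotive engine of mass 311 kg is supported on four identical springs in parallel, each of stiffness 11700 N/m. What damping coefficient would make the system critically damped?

7630 N·s/m

Parallel springs add: k_eq = 4 × 11700 = 46800 N/m.
c_c = 2√(k_eq·m) = 2√(46800 × 311) = 2 × 3815 = 7630 N·s/m.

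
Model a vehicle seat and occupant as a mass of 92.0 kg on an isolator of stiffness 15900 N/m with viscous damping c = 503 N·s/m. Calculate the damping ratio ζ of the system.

0.208

ω_n = √(k/m) = √(15900/92.0) = 13.15 rad/s.
Critical damping c_c = 2√(k·m) = 2√(15900 × 92.0) = 2419 N·s/m, so ζ = c/c_c = 503/2419 = 0.2079.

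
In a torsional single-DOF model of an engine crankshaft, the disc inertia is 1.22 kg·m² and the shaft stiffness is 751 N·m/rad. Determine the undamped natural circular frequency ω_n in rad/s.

24.8 rad/s

ω_n = √(k_t/J) = √(751/1.22) = √615.6 = 24.81 rad/s.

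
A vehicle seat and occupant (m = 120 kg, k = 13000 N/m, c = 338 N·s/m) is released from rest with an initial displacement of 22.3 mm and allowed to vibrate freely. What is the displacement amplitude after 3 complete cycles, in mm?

1.70 mm

ζ = c/(2√(km)) = 338/(2√(13000 × 120)) = 338/2498 = 0.1353.
Logarithmic decrement δ = 2πζ/√(1 − ζ²) = 2π × 0.1353/√(1 − 0.0183) = 0.8581.
After n cycles, x_n/x₀ = e^(−nδ), so x_3 = 22.3 × e^(−3 × 0.8581) = 22.3 × 0.07622 = 1.700 mm.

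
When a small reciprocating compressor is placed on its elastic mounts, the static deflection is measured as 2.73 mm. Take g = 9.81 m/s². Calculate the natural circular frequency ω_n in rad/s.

59.9 rad/s

ω_n = √(g/δ_st) = √(9.81/0.00273) = √3593 = 59.95 rad/s.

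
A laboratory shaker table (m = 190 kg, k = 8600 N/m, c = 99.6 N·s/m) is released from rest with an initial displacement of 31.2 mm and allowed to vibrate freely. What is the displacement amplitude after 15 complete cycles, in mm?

0.791 mm

ζ = c/(2√(km)) = 99.6/(2√(8600 × 190)) = 99.6/2557 = 0.03896.
Logarithmic decrement δ = 2πζ/√(1 − ζ²) = 2π × 0.03896/√(1 − 0.00152) = 0.2450.
After n cycles, x_n/x₀ = e^(−nδ), so x_15 = 31.2 × e^(−15 × 0.2450) = 31.2 × 0.02536 = 0.7913 mm.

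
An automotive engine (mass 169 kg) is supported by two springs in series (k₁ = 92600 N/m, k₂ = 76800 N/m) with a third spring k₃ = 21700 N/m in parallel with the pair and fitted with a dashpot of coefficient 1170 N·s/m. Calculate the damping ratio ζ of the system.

Series pair: k_s = k₁k₂/(k₁+k₂) = (92600)(76800)/(92600 + 76800) = 41980 N/m. In parallel with k₃: k_eq = 41980 + 21700 = 63680 N/m.
ω_n = √(k_eq/m) = √(63680/169) = 19.41 rad/s.
Critical damping c_c = 2√(k_eq·m) = 2√(63680 × 169) = 6561 N·s/m, so ζ = c/c_c = 1170/6561 = 0.1783.

0.178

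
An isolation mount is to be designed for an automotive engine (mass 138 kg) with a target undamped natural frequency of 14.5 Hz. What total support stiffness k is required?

1150000 N/m

ω_n = 2πf_n = 2π × 14.5 = 91.11 rad/s.
k = m·ω_n² = 138 × 91.11² = 138 × 8300 = 1145000 N/m.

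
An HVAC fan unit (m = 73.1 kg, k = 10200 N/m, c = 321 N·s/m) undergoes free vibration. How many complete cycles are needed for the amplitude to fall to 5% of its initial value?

3 cycles

ζ = c/(2√(km)) = 321/(2√(10200 × 73.1)) = 321/1727 = 0.1859.
Logarithmic decrement δ = 2πζ/√(1 − ζ²) = 2π × 0.1859/√(1 − 0.0345) = 1.189.
x_n/x₀ = e^(−nδ) ≤ 0.05; take ln: n ≥ ln(1/0.05)/δ = 2.996/1.189 = 2.520.
So 3 complete cycles are required.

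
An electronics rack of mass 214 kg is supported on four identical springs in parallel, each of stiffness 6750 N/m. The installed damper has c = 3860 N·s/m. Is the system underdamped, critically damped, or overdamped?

Parallel springs add: k_eq = 4 × 6750 = 27000 N/m.
c_c = 2√(k_eq·m) = 4807 N·s/m; ζ = c/c_c = 3860/4807 = 0.803.
Since ζ < 1 the system is underdamped.

underdamped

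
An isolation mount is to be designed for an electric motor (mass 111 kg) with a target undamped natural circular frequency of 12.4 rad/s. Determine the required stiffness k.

k = m·ω_n² = 111 × 12.40² = 111 × 153.8 = 17070 N/m.

17100 N/m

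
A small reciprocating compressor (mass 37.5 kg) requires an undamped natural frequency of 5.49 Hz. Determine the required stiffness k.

44600 N/m

ω_n = 2πf_n = 2π × 5.49 = 34.49 rad/s.
k = m·ω_n² = 37.5 × 34.49² = 37.5 × 1190 = 44620 N/m.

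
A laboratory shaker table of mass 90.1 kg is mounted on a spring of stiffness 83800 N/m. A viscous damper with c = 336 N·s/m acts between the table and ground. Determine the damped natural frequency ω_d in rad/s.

ω_n = √(k/m) = √(83800/90.1) = 30.50 rad/s.
Critical damping c_c = 2√(k·m) = 2√(83800 × 90.1) = 5496 N·s/m, so ζ = c/c_c = 336/5496 = 0.06114.
ω_d = ω_n√(1 − ζ²) = 30.50 × √(1 − 0.00374) = 30.44 rad/s.

30.4 rad/s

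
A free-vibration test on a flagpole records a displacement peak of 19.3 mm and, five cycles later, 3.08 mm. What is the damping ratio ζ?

Logarithmic decrement δ = (1/n)·ln(x₀/x_n) = (1/5)·ln(19.3/3.08) = (1/5)·ln(6.266) = 0.3670.
ζ = δ/√(4π² + δ²) = 0.3670/√(39.48 + 0.135) = 0.3670/6.294 = 0.05832.

0.0583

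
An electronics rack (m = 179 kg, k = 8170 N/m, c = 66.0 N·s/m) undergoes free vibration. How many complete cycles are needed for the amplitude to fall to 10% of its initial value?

14 cycles

ζ = c/(2√(km)) = 66.0/(2√(8170 × 179)) = 66.0/2419 = 0.02729.
Logarithmic decrement δ = 2πζ/√(1 − ζ²) = 2π × 0.02729/√(1 − 0.000745) = 0.1715.
x_n/x₀ = e^(−nδ) ≤ 0.1; take ln: n ≥ ln(1/0.1)/δ = 2.303/0.1715 = 13.42.
So 14 complete cycles are required.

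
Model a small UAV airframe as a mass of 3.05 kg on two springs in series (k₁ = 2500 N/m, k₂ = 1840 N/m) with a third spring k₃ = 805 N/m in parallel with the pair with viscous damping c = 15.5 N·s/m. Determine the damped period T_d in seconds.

0.255 s

Series pair: k_s = k₁k₂/(k₁+k₂) = (2500)(1840)/(2500 + 1840) = 1060 N/m. In parallel with k₃: k_eq = 1060 + 805 = 1865 N/m.
ω_n = √(k_eq/m) = √(1865/3.05) = 24.73 rad/s.
Critical damping c_c = 2√(k_eq·m) = 2√(1865 × 3.05) = 150.8 N·s/m, so ζ = c/c_c = 15.5/150.8 = 0.1028.
ω_d = ω_n√(1 − ζ²) = 24.73 × √(1 − 0.0106) = 24.60 rad/s.
T_d = 2π/ω_d = 0.2555 s.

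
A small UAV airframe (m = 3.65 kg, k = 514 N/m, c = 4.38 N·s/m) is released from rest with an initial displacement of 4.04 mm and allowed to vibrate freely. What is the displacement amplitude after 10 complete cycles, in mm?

ζ = c/(2√(km)) = 4.38/(2√(514 × 3.65)) = 4.38/86.63 = 0.05056.
Logarithmic decrement δ = 2πζ/√(1 − ζ²) = 2π × 0.05056/√(1 − 0.00256) = 0.3181.
After n cycles, x_n/x₀ = e^(−nδ), so x_10 = 4.04 × e^(−10 × 0.3181) = 4.04 × 0.04155 = 0.1679 mm.

0.168 mm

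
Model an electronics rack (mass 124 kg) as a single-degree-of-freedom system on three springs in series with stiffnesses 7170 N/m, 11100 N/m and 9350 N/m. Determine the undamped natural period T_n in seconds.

Series springs: 1/k_eq = 1/7170 + 1/11100 + 1/9350 = 0.0003365, so k_eq = 2972 N/m.
ω_n = √(k_eq/m) = √(2972/124) = √23.97 = 4.895 rad/s.
T_n = 2π/ω_n = 6.283/4.895 = 1.283 s.

1.28 s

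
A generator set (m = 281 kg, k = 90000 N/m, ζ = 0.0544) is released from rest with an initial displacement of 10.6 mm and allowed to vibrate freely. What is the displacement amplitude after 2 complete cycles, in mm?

5.35 mm

Logarithmic decrement δ = 2πζ/√(1 − ζ²) = 2π × 0.05440/√(1 − 0.00296) = 0.3423.
After n cycles, x_n/x₀ = e^(−nδ), so x_2 = 10.6 × e^(−2 × 0.3423) = 10.6 × 0.5043 = 5.345 mm.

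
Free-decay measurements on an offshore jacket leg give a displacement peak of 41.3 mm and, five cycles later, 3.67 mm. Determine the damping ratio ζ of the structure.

0.0768

Logarithmic decrement δ = (1/n)·ln(x₀/x_n) = (1/5)·ln(41.3/3.67) = (1/5)·ln(11.25) = 0.4841.
ζ = δ/√(4π² + δ²) = 0.4841/√(39.48 + 0.234) = 0.4841/6.302 = 0.07682.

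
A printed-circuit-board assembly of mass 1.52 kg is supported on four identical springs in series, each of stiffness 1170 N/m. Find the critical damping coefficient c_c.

42.2 N·s/m

Series springs: 1/k_eq = 4/1170, so k_eq = 1170/4 = 292.5 N/m.
c_c = 2√(k_eq·m) = 2√(292.5 × 1.52) = 2 × 21.09 = 42.17 N·s/m.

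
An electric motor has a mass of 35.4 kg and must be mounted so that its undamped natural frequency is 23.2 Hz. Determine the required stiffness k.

ω_n = 2πf_n = 2π × 23.2 = 145.8 rad/s.
k = m·ω_n² = 35.4 × 145.8² = 35.4 × 21250 = 752200 N/m.

752000 N/m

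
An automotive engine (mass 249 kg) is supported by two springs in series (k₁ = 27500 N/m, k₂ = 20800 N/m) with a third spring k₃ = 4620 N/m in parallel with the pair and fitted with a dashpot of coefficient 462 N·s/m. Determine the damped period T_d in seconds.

Series pair: k_s = k₁k₂/(k₁+k₂) = (27500)(20800)/(27500 + 20800) = 11840 N/m. In parallel with k₃: k_eq = 11840 + 4620 = 16460 N/m.
ω_n = √(k_eq/m) = √(16460/249) = 8.131 rad/s.
Critical damping c_c = 2√(k_eq·m) = 2√(16460 × 249) = 4049 N·s/m, so ζ = c/c_c = 462/4049 = 0.1141.
ω_d = ω_n√(1 − ζ²) = 8.131 × √(1 − 0.0130) = 8.078 rad/s.
T_d = 2π/ω_d = 0.7778 s.

0.778 s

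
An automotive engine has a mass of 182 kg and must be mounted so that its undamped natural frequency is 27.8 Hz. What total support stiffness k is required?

5550000 N/m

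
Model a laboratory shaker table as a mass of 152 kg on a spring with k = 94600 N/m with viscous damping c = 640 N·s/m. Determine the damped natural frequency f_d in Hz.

3.96 Hz

ω_n = √(k/m) = √(94600/152) = 24.95 rad/s.
Critical damping c_c = 2√(k·m) = 2√(94600 × 152) = 7584 N·s/m, so ζ = c/c_c = 640/7584 = 0.08439.
ω_d = ω_n√(1 − ζ²) = 24.95 × √(1 − 0.00712) = 24.86 rad/s.
f_d = ω_d/(2π) = 3.956 Hz.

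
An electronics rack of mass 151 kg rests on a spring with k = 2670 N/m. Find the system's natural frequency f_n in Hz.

0.669 Hz

ω_n = √(k/m) = √(2670/151) = √17.68 = 4.205 rad/s.
f_n = ω_n/(2π) = 4.205/6.283 = 0.6692 Hz.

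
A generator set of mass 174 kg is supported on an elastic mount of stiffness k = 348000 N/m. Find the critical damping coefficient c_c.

15600 N·s/m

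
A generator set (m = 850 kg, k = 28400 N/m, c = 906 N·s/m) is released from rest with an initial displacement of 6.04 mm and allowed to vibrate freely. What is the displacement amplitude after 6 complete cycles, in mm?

ζ = c/(2√(km)) = 906/(2√(28400 × 850)) = 906/9826 = 0.09220.
Logarithmic decrement δ = 2πζ/√(1 − ζ²) = 2π × 0.09220/√(1 − 0.00850) = 0.5818.
After n cycles, x_n/x₀ = e^(−nδ), so x_6 = 6.04 × e^(−6 × 0.5818) = 6.04 × 0.03048 = 0.1841 mm.

0.184 mm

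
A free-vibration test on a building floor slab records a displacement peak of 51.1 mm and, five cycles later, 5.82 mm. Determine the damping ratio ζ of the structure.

Logarithmic decrement δ = (1/n)·ln(x₀/x_n) = (1/5)·ln(51.1/5.82) = (1/5)·ln(8.780) = 0.4345.
ζ = δ/√(4π² + δ²) = 0.4345/√(39.48 + 0.189) = 0.4345/6.298 = 0.06899.

0.0690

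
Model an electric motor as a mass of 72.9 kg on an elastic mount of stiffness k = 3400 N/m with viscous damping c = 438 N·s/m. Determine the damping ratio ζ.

ω_n = √(k/m) = √(3400/72.9) = 6.829 rad/s.
Critical damping c_c = 2√(k·m) = 2√(3400 × 72.9) = 995.7 N·s/m, so ζ = c/c_c = 438/995.7 = 0.4399.

0.440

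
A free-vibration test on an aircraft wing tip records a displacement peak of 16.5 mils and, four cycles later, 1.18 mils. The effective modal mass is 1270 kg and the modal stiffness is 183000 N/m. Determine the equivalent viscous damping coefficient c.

Logarithmic decrement δ = (1/n)·ln(x₀/x_n) = (1/4)·ln(16.5/1.18) = (1/4)·ln(13.98) = 0.6595.
ζ = δ/√(4π² + δ²) = 0.6595/√(39.48 + 0.435) = 0.6595/6.318 = 0.1044.
c = ζ · 2√(km) = 0.1044 × 2√(183000 × 1270) = 0.1044 × 30490 = 3183 N·s/m.

3180 N·s/m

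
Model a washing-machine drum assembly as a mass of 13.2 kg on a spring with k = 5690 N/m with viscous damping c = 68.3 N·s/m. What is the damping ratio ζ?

0.125

ω_n = √(k/m) = √(5690/13.2) = 20.76 rad/s.
Critical damping c_c = 2√(k·m) = 2√(5690 × 13.2) = 548.1 N·s/m, so ζ = c/c_c = 68.3/548.1 = 0.1246.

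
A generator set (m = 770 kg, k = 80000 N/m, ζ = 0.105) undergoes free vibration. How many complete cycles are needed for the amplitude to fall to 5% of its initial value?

Logarithmic decrement δ = 2πζ/√(1 − ζ²) = 2π × 0.1050/√(1 − 0.0110) = 0.6634.
x_n/x₀ = e^(−nδ) ≤ 0.05; take ln: n ≥ ln(1/0.05)/δ = 2.996/0.6634 = 4.516.
So 5 complete cycles are required.

5 cycles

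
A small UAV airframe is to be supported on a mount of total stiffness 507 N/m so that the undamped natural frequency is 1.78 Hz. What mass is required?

ω_n = 2πf_n = 2π × 1.78 = 11.18 rad/s.
m = k/ω_n² = 507/11.18² = 507/125.1 = 4.053 kg.

4.05 kg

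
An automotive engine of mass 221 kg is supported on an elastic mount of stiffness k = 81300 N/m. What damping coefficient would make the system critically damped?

c_c = 2√(k·m) = 2√(81300 × 221) = 2 × 4239 = 8478 N·s/m.

8480 N·s/m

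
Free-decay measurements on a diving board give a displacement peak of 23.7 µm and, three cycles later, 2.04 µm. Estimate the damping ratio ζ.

0.129

Logarithmic decrement δ = (1/n)·ln(x₀/x_n) = (1/3)·ln(23.7/2.04) = (1/3)·ln(11.62) = 0.8175.
ζ = δ/√(4π² + δ²) = 0.8175/√(39.48 + 0.668) = 0.8175/6.336 = 0.1290.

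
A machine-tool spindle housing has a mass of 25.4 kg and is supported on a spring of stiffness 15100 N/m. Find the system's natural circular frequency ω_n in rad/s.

ω_n = √(k/m) = √(15100/25.4) = √594.5 = 24.38 rad/s.

24.4 rad/s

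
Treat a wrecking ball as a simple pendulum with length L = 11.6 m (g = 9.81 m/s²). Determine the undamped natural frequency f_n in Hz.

For a simple pendulum ω_n = √(g/L) = √(9.81/11.6) = √0.8457 = 0.9196 rad/s.
f_n = ω_n/(2π) = 0.9196/6.283 = 0.1464 Hz.

0.146 Hz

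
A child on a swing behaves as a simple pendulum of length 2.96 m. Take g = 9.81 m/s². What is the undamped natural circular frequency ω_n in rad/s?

For a simple pendulum ω_n = √(g/L) = √(9.81/2.96) = √3.314 = 1.820 rad/s.

1.82 rad/s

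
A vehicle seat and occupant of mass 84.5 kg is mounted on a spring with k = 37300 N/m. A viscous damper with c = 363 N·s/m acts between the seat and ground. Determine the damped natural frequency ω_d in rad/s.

ω_n = √(k/m) = √(37300/84.5) = 21.01 rad/s.
Critical damping c_c = 2√(k·m) = 2√(37300 × 84.5) = 3551 N·s/m, so ζ = c/c_c = 363/3551 = 0.1022.
ω_d = ω_n√(1 − ζ²) = 21.01 × √(1 − 0.0105) = 20.90 rad/s.

20.9 rad/s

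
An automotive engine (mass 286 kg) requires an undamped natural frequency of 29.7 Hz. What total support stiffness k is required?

9960000 N/m

ω_n = 2πf_n = 2π × 29.7 = 186.6 rad/s.
k = m·ω_n² = 286 × 186.6² = 286 × 34820 = 9960000 N/m.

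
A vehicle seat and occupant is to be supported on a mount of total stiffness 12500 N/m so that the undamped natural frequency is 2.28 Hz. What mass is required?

60.9 kg

ω_n = 2πf_n = 2π × 2.28 = 14.33 rad/s.
m = k/ω_n² = 12500/14.33² = 12500/205.2 = 60.91 kg.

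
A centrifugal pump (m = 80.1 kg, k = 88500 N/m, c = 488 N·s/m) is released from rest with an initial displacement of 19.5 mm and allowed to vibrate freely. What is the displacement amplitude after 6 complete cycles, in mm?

0.607 mm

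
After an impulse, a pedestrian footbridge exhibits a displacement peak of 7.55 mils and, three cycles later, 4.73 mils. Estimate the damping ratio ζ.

Logarithmic decrement δ = (1/n)·ln(x₀/x_n) = (1/3)·ln(7.55/4.73) = (1/3)·ln(1.596) = 0.1559.
ζ = δ/√(4π² + δ²) = 0.1559/√(39.48 + 0.0243) = 0.1559/6.285 = 0.02480.

0.0248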